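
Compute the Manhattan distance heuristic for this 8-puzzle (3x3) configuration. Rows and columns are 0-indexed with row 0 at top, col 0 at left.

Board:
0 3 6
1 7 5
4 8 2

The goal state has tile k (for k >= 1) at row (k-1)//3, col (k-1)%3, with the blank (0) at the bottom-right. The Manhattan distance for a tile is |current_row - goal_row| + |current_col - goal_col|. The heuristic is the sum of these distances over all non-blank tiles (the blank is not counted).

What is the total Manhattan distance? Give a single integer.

Tile 3: at (0,1), goal (0,2), distance |0-0|+|1-2| = 1
Tile 6: at (0,2), goal (1,2), distance |0-1|+|2-2| = 1
Tile 1: at (1,0), goal (0,0), distance |1-0|+|0-0| = 1
Tile 7: at (1,1), goal (2,0), distance |1-2|+|1-0| = 2
Tile 5: at (1,2), goal (1,1), distance |1-1|+|2-1| = 1
Tile 4: at (2,0), goal (1,0), distance |2-1|+|0-0| = 1
Tile 8: at (2,1), goal (2,1), distance |2-2|+|1-1| = 0
Tile 2: at (2,2), goal (0,1), distance |2-0|+|2-1| = 3
Sum: 1 + 1 + 1 + 2 + 1 + 1 + 0 + 3 = 10

Answer: 10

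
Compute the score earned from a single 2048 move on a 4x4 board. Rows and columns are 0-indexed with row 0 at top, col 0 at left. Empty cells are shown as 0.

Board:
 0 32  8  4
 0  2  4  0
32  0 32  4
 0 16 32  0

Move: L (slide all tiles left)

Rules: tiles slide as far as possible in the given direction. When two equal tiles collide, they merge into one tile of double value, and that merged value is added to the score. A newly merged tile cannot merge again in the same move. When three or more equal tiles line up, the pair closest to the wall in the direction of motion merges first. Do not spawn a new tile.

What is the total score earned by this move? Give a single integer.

Answer: 64

Derivation:
Slide left:
row 0: [0, 32, 8, 4] -> [32, 8, 4, 0]  score +0 (running 0)
row 1: [0, 2, 4, 0] -> [2, 4, 0, 0]  score +0 (running 0)
row 2: [32, 0, 32, 4] -> [64, 4, 0, 0]  score +64 (running 64)
row 3: [0, 16, 32, 0] -> [16, 32, 0, 0]  score +0 (running 64)
Board after move:
32  8  4  0
 2  4  0  0
64  4  0  0
16 32  0  0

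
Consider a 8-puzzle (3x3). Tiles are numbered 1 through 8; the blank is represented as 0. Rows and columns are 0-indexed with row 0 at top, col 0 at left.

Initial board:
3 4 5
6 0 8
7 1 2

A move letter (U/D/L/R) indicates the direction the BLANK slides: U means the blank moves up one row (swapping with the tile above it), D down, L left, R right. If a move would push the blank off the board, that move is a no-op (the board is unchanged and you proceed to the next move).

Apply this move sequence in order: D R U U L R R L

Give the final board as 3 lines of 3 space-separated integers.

Answer: 3 0 4
6 1 5
7 2 8

Derivation:
After move 1 (D):
3 4 5
6 1 8
7 0 2

After move 2 (R):
3 4 5
6 1 8
7 2 0

After move 3 (U):
3 4 5
6 1 0
7 2 8

After move 4 (U):
3 4 0
6 1 5
7 2 8

After move 5 (L):
3 0 4
6 1 5
7 2 8

After move 6 (R):
3 4 0
6 1 5
7 2 8

After move 7 (R):
3 4 0
6 1 5
7 2 8

After move 8 (L):
3 0 4
6 1 5
7 2 8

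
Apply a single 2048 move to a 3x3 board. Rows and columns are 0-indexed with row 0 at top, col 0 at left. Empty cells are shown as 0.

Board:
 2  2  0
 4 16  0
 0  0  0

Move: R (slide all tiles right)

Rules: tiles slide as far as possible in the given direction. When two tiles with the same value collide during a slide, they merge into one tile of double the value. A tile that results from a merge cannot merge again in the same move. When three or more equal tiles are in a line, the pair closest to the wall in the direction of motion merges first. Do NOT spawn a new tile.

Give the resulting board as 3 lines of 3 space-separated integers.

Slide right:
row 0: [2, 2, 0] -> [0, 0, 4]
row 1: [4, 16, 0] -> [0, 4, 16]
row 2: [0, 0, 0] -> [0, 0, 0]

Answer:  0  0  4
 0  4 16
 0  0  0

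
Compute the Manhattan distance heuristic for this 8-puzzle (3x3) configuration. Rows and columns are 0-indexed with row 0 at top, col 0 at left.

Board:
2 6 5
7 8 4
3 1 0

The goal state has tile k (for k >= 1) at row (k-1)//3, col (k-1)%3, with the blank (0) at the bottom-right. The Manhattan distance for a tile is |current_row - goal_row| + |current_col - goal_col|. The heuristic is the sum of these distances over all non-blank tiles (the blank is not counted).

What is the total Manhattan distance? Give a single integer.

Answer: 16

Derivation:
Tile 2: at (0,0), goal (0,1), distance |0-0|+|0-1| = 1
Tile 6: at (0,1), goal (1,2), distance |0-1|+|1-2| = 2
Tile 5: at (0,2), goal (1,1), distance |0-1|+|2-1| = 2
Tile 7: at (1,0), goal (2,0), distance |1-2|+|0-0| = 1
Tile 8: at (1,1), goal (2,1), distance |1-2|+|1-1| = 1
Tile 4: at (1,2), goal (1,0), distance |1-1|+|2-0| = 2
Tile 3: at (2,0), goal (0,2), distance |2-0|+|0-2| = 4
Tile 1: at (2,1), goal (0,0), distance |2-0|+|1-0| = 3
Sum: 1 + 2 + 2 + 1 + 1 + 2 + 4 + 3 = 16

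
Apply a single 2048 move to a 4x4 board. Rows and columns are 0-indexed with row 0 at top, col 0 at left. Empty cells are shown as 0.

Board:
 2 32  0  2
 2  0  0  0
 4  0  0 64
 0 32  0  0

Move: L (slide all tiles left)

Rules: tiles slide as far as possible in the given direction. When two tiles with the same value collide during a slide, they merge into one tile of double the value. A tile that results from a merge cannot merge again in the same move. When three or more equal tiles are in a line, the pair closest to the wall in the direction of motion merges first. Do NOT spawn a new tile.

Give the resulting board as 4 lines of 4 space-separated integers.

Slide left:
row 0: [2, 32, 0, 2] -> [2, 32, 2, 0]
row 1: [2, 0, 0, 0] -> [2, 0, 0, 0]
row 2: [4, 0, 0, 64] -> [4, 64, 0, 0]
row 3: [0, 32, 0, 0] -> [32, 0, 0, 0]

Answer:  2 32  2  0
 2  0  0  0
 4 64  0  0
32  0  0  0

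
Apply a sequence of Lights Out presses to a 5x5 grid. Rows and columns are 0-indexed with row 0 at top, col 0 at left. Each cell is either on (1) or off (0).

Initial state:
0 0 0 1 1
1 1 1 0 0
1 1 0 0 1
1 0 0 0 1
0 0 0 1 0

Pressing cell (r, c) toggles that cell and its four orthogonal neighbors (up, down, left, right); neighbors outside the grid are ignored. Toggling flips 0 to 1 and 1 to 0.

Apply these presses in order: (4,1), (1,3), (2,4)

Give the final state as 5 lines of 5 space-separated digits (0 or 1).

After press 1 at (4,1):
0 0 0 1 1
1 1 1 0 0
1 1 0 0 1
1 1 0 0 1
1 1 1 1 0

After press 2 at (1,3):
0 0 0 0 1
1 1 0 1 1
1 1 0 1 1
1 1 0 0 1
1 1 1 1 0

After press 3 at (2,4):
0 0 0 0 1
1 1 0 1 0
1 1 0 0 0
1 1 0 0 0
1 1 1 1 0

Answer: 0 0 0 0 1
1 1 0 1 0
1 1 0 0 0
1 1 0 0 0
1 1 1 1 0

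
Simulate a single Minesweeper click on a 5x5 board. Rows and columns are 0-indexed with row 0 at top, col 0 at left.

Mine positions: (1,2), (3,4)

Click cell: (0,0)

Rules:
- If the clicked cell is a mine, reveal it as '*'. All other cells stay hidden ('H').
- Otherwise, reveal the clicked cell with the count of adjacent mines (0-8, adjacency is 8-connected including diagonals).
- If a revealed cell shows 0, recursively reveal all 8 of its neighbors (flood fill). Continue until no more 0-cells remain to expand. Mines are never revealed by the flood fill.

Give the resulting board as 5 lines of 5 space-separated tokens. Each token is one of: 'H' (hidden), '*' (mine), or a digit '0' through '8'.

0 1 H H H
0 1 H H H
0 1 1 2 H
0 0 0 1 H
0 0 0 1 H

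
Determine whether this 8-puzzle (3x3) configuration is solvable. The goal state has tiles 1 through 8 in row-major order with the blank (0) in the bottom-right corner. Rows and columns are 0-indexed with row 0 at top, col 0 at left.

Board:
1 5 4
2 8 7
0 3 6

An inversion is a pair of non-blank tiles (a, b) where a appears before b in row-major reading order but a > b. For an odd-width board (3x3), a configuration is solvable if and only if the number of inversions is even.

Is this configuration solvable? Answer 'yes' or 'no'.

Inversions (pairs i<j in row-major order where tile[i] > tile[j] > 0): 10
10 is even, so the puzzle is solvable.

Answer: yes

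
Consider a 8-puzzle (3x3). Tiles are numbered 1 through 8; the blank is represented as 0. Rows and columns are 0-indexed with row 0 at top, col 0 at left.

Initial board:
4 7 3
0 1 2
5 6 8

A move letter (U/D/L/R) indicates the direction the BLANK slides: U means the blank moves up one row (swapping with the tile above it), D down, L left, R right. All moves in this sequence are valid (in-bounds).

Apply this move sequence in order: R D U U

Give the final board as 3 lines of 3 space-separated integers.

After move 1 (R):
4 7 3
1 0 2
5 6 8

After move 2 (D):
4 7 3
1 6 2
5 0 8

After move 3 (U):
4 7 3
1 0 2
5 6 8

After move 4 (U):
4 0 3
1 7 2
5 6 8

Answer: 4 0 3
1 7 2
5 6 8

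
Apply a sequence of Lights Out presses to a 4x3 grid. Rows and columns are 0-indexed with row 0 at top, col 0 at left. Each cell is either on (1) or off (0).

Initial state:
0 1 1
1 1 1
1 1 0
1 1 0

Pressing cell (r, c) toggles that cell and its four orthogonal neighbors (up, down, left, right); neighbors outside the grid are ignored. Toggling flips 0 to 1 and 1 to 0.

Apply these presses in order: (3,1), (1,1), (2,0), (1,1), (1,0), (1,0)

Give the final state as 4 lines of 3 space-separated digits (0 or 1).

After press 1 at (3,1):
0 1 1
1 1 1
1 0 0
0 0 1

After press 2 at (1,1):
0 0 1
0 0 0
1 1 0
0 0 1

After press 3 at (2,0):
0 0 1
1 0 0
0 0 0
1 0 1

After press 4 at (1,1):
0 1 1
0 1 1
0 1 0
1 0 1

After press 5 at (1,0):
1 1 1
1 0 1
1 1 0
1 0 1

After press 6 at (1,0):
0 1 1
0 1 1
0 1 0
1 0 1

Answer: 0 1 1
0 1 1
0 1 0
1 0 1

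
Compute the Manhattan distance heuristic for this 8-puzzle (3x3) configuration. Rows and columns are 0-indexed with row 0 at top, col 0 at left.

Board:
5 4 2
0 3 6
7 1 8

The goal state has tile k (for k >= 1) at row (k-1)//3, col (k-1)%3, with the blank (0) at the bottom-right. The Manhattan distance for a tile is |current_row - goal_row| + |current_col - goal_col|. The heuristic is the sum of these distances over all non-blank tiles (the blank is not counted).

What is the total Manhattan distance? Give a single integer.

Answer: 11

Derivation:
Tile 5: at (0,0), goal (1,1), distance |0-1|+|0-1| = 2
Tile 4: at (0,1), goal (1,0), distance |0-1|+|1-0| = 2
Tile 2: at (0,2), goal (0,1), distance |0-0|+|2-1| = 1
Tile 3: at (1,1), goal (0,2), distance |1-0|+|1-2| = 2
Tile 6: at (1,2), goal (1,2), distance |1-1|+|2-2| = 0
Tile 7: at (2,0), goal (2,0), distance |2-2|+|0-0| = 0
Tile 1: at (2,1), goal (0,0), distance |2-0|+|1-0| = 3
Tile 8: at (2,2), goal (2,1), distance |2-2|+|2-1| = 1
Sum: 2 + 2 + 1 + 2 + 0 + 0 + 3 + 1 = 11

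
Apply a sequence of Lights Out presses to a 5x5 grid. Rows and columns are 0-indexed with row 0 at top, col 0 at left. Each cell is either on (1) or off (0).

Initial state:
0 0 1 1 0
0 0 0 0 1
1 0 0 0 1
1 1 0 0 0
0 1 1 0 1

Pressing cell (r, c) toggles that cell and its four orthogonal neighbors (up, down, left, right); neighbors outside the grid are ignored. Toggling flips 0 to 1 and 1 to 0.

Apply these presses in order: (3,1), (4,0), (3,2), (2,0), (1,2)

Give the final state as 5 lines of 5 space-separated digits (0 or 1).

Answer: 0 0 0 1 0
1 1 1 1 1
0 0 0 0 1
0 1 0 1 0
1 1 0 0 1

Derivation:
After press 1 at (3,1):
0 0 1 1 0
0 0 0 0 1
1 1 0 0 1
0 0 1 0 0
0 0 1 0 1

After press 2 at (4,0):
0 0 1 1 0
0 0 0 0 1
1 1 0 0 1
1 0 1 0 0
1 1 1 0 1

After press 3 at (3,2):
0 0 1 1 0
0 0 0 0 1
1 1 1 0 1
1 1 0 1 0
1 1 0 0 1

After press 4 at (2,0):
0 0 1 1 0
1 0 0 0 1
0 0 1 0 1
0 1 0 1 0
1 1 0 0 1

After press 5 at (1,2):
0 0 0 1 0
1 1 1 1 1
0 0 0 0 1
0 1 0 1 0
1 1 0 0 1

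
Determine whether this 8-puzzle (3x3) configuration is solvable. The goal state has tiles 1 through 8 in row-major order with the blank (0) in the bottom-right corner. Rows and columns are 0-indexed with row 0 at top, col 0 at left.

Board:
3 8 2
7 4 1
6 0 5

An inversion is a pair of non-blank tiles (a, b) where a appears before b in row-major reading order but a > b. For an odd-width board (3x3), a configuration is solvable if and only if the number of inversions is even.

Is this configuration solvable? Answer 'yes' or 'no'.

Inversions (pairs i<j in row-major order where tile[i] > tile[j] > 0): 15
15 is odd, so the puzzle is not solvable.

Answer: no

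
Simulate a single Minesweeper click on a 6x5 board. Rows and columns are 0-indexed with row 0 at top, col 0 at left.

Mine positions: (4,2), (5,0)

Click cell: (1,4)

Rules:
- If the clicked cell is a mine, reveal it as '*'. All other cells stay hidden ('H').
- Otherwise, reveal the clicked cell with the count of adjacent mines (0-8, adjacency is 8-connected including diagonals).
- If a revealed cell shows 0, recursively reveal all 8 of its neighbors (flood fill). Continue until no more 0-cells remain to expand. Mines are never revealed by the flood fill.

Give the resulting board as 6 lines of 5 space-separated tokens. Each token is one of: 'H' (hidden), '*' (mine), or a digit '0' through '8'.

0 0 0 0 0
0 0 0 0 0
0 0 0 0 0
0 1 1 1 0
1 2 H 1 0
H H H 1 0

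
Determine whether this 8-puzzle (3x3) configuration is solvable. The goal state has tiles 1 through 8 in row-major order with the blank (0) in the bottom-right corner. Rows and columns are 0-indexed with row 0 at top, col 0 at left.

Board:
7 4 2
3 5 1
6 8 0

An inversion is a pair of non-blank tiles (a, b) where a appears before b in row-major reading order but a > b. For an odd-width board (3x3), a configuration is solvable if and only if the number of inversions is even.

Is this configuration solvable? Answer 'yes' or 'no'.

Answer: yes

Derivation:
Inversions (pairs i<j in row-major order where tile[i] > tile[j] > 0): 12
12 is even, so the puzzle is solvable.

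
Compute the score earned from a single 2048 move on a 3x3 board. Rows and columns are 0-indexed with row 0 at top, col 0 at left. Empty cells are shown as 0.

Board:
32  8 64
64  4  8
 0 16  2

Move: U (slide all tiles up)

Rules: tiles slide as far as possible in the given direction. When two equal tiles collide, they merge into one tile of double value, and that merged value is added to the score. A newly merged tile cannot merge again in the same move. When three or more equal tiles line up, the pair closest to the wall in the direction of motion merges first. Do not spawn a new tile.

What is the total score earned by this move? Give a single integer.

Slide up:
col 0: [32, 64, 0] -> [32, 64, 0]  score +0 (running 0)
col 1: [8, 4, 16] -> [8, 4, 16]  score +0 (running 0)
col 2: [64, 8, 2] -> [64, 8, 2]  score +0 (running 0)
Board after move:
32  8 64
64  4  8
 0 16  2

Answer: 0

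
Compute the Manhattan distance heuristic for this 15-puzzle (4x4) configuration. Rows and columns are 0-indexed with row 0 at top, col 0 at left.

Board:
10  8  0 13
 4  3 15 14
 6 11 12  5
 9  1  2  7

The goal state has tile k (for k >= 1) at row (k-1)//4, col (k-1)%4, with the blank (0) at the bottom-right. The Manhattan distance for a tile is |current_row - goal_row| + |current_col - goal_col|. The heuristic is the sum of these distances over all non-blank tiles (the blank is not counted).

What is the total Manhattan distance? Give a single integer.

Answer: 44

Derivation:
Tile 10: at (0,0), goal (2,1), distance |0-2|+|0-1| = 3
Tile 8: at (0,1), goal (1,3), distance |0-1|+|1-3| = 3
Tile 13: at (0,3), goal (3,0), distance |0-3|+|3-0| = 6
Tile 4: at (1,0), goal (0,3), distance |1-0|+|0-3| = 4
Tile 3: at (1,1), goal (0,2), distance |1-0|+|1-2| = 2
Tile 15: at (1,2), goal (3,2), distance |1-3|+|2-2| = 2
Tile 14: at (1,3), goal (3,1), distance |1-3|+|3-1| = 4
Tile 6: at (2,0), goal (1,1), distance |2-1|+|0-1| = 2
Tile 11: at (2,1), goal (2,2), distance |2-2|+|1-2| = 1
Tile 12: at (2,2), goal (2,3), distance |2-2|+|2-3| = 1
Tile 5: at (2,3), goal (1,0), distance |2-1|+|3-0| = 4
Tile 9: at (3,0), goal (2,0), distance |3-2|+|0-0| = 1
Tile 1: at (3,1), goal (0,0), distance |3-0|+|1-0| = 4
Tile 2: at (3,2), goal (0,1), distance |3-0|+|2-1| = 4
Tile 7: at (3,3), goal (1,2), distance |3-1|+|3-2| = 3
Sum: 3 + 3 + 6 + 4 + 2 + 2 + 4 + 2 + 1 + 1 + 4 + 1 + 4 + 4 + 3 = 44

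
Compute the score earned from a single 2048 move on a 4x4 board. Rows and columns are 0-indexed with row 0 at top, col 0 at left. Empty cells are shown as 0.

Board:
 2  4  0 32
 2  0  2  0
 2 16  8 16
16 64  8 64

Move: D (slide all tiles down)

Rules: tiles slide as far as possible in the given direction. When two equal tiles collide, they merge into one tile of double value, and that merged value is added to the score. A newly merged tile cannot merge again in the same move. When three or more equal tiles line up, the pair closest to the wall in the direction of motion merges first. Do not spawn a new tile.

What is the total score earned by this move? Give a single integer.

Slide down:
col 0: [2, 2, 2, 16] -> [0, 2, 4, 16]  score +4 (running 4)
col 1: [4, 0, 16, 64] -> [0, 4, 16, 64]  score +0 (running 4)
col 2: [0, 2, 8, 8] -> [0, 0, 2, 16]  score +16 (running 20)
col 3: [32, 0, 16, 64] -> [0, 32, 16, 64]  score +0 (running 20)
Board after move:
 0  0  0  0
 2  4  0 32
 4 16  2 16
16 64 16 64

Answer: 20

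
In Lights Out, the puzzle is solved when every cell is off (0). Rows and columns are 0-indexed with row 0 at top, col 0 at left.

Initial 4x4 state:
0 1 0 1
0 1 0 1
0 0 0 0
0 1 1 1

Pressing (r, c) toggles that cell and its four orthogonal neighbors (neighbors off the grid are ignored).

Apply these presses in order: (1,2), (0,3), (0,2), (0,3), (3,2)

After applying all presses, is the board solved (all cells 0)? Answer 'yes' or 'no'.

After press 1 at (1,2):
0 1 1 1
0 0 1 0
0 0 1 0
0 1 1 1

After press 2 at (0,3):
0 1 0 0
0 0 1 1
0 0 1 0
0 1 1 1

After press 3 at (0,2):
0 0 1 1
0 0 0 1
0 0 1 0
0 1 1 1

After press 4 at (0,3):
0 0 0 0
0 0 0 0
0 0 1 0
0 1 1 1

After press 5 at (3,2):
0 0 0 0
0 0 0 0
0 0 0 0
0 0 0 0

Lights still on: 0

Answer: yes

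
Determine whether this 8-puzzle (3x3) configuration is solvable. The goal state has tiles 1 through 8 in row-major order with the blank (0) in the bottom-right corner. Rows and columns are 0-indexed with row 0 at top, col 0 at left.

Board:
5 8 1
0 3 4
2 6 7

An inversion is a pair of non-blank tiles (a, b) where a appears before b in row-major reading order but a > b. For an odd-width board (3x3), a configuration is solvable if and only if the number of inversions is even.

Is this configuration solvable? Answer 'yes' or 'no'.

Inversions (pairs i<j in row-major order where tile[i] > tile[j] > 0): 12
12 is even, so the puzzle is solvable.

Answer: yes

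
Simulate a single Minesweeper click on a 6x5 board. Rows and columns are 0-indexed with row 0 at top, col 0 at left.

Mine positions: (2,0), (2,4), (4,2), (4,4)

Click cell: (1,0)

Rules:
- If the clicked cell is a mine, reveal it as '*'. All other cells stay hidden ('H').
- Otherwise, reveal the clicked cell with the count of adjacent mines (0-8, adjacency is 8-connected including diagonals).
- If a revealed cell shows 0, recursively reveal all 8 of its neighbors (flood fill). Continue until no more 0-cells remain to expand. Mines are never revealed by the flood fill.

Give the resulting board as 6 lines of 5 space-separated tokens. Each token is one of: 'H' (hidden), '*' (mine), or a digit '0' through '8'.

H H H H H
1 H H H H
H H H H H
H H H H H
H H H H H
H H H H H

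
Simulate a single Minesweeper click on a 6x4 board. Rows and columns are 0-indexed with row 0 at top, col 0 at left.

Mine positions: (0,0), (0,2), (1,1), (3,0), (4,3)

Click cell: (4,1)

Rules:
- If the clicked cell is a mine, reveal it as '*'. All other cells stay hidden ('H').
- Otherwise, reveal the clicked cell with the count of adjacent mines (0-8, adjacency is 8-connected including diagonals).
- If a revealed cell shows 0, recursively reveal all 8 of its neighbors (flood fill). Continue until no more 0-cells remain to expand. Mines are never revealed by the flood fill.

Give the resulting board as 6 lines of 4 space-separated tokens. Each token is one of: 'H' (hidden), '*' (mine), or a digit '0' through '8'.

H H H H
H H H H
H H H H
H H H H
H 1 H H
H H H H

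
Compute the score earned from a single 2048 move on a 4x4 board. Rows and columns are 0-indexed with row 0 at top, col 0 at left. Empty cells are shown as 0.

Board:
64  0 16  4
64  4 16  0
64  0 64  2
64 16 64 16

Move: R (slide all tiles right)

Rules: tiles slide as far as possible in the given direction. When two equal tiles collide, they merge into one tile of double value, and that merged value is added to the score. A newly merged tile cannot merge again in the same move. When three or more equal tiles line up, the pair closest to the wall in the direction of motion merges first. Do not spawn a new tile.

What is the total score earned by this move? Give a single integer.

Answer: 128

Derivation:
Slide right:
row 0: [64, 0, 16, 4] -> [0, 64, 16, 4]  score +0 (running 0)
row 1: [64, 4, 16, 0] -> [0, 64, 4, 16]  score +0 (running 0)
row 2: [64, 0, 64, 2] -> [0, 0, 128, 2]  score +128 (running 128)
row 3: [64, 16, 64, 16] -> [64, 16, 64, 16]  score +0 (running 128)
Board after move:
  0  64  16   4
  0  64   4  16
  0   0 128   2
 64  16  64  16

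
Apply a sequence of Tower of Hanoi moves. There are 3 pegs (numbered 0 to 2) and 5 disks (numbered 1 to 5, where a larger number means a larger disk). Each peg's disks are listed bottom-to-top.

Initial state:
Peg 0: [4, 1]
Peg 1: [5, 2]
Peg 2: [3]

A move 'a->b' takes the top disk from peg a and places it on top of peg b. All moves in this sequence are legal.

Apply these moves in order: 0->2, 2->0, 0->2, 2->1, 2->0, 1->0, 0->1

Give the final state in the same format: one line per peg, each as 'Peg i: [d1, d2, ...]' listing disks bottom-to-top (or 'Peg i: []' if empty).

Answer: Peg 0: [4, 3]
Peg 1: [5, 2, 1]
Peg 2: []

Derivation:
After move 1 (0->2):
Peg 0: [4]
Peg 1: [5, 2]
Peg 2: [3, 1]

After move 2 (2->0):
Peg 0: [4, 1]
Peg 1: [5, 2]
Peg 2: [3]

After move 3 (0->2):
Peg 0: [4]
Peg 1: [5, 2]
Peg 2: [3, 1]

After move 4 (2->1):
Peg 0: [4]
Peg 1: [5, 2, 1]
Peg 2: [3]

After move 5 (2->0):
Peg 0: [4, 3]
Peg 1: [5, 2, 1]
Peg 2: []

After move 6 (1->0):
Peg 0: [4, 3, 1]
Peg 1: [5, 2]
Peg 2: []

After move 7 (0->1):
Peg 0: [4, 3]
Peg 1: [5, 2, 1]
Peg 2: []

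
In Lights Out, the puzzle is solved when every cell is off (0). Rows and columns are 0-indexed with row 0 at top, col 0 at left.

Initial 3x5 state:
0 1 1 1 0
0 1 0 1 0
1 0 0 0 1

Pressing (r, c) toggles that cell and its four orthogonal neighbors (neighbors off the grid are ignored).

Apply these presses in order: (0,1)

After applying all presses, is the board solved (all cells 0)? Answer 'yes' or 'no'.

Answer: no

Derivation:
After press 1 at (0,1):
1 0 0 1 0
0 0 0 1 0
1 0 0 0 1

Lights still on: 5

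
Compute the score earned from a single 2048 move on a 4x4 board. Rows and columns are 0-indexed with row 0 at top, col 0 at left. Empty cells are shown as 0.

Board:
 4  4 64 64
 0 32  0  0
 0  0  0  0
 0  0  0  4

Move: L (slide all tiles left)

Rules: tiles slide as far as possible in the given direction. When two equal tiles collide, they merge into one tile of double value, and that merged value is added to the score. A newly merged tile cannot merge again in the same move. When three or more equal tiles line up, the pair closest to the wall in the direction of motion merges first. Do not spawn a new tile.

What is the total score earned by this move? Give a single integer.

Slide left:
row 0: [4, 4, 64, 64] -> [8, 128, 0, 0]  score +136 (running 136)
row 1: [0, 32, 0, 0] -> [32, 0, 0, 0]  score +0 (running 136)
row 2: [0, 0, 0, 0] -> [0, 0, 0, 0]  score +0 (running 136)
row 3: [0, 0, 0, 4] -> [4, 0, 0, 0]  score +0 (running 136)
Board after move:
  8 128   0   0
 32   0   0   0
  0   0   0   0
  4   0   0   0

Answer: 136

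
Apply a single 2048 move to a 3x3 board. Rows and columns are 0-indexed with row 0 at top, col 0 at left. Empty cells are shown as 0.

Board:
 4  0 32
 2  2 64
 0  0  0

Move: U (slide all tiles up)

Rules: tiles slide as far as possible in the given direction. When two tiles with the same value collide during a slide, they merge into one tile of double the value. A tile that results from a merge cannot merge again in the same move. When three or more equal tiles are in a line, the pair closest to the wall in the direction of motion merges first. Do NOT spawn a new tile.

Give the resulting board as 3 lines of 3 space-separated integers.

Answer:  4  2 32
 2  0 64
 0  0  0

Derivation:
Slide up:
col 0: [4, 2, 0] -> [4, 2, 0]
col 1: [0, 2, 0] -> [2, 0, 0]
col 2: [32, 64, 0] -> [32, 64, 0]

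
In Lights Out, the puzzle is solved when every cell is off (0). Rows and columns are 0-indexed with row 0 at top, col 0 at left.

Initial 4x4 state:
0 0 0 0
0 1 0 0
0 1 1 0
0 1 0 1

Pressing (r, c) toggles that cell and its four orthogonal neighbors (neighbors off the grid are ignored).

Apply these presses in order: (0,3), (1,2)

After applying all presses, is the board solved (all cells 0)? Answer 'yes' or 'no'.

Answer: no

Derivation:
After press 1 at (0,3):
0 0 1 1
0 1 0 1
0 1 1 0
0 1 0 1

After press 2 at (1,2):
0 0 0 1
0 0 1 0
0 1 0 0
0 1 0 1

Lights still on: 5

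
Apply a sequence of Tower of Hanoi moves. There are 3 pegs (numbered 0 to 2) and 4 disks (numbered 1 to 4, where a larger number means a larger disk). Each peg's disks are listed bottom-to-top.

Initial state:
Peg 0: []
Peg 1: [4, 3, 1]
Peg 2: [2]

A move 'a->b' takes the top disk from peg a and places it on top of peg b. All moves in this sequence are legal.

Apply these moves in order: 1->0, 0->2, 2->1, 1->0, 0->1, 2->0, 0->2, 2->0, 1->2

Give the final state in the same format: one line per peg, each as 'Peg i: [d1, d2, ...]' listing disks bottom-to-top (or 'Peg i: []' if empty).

After move 1 (1->0):
Peg 0: [1]
Peg 1: [4, 3]
Peg 2: [2]

After move 2 (0->2):
Peg 0: []
Peg 1: [4, 3]
Peg 2: [2, 1]

After move 3 (2->1):
Peg 0: []
Peg 1: [4, 3, 1]
Peg 2: [2]

After move 4 (1->0):
Peg 0: [1]
Peg 1: [4, 3]
Peg 2: [2]

After move 5 (0->1):
Peg 0: []
Peg 1: [4, 3, 1]
Peg 2: [2]

After move 6 (2->0):
Peg 0: [2]
Peg 1: [4, 3, 1]
Peg 2: []

After move 7 (0->2):
Peg 0: []
Peg 1: [4, 3, 1]
Peg 2: [2]

After move 8 (2->0):
Peg 0: [2]
Peg 1: [4, 3, 1]
Peg 2: []

After move 9 (1->2):
Peg 0: [2]
Peg 1: [4, 3]
Peg 2: [1]

Answer: Peg 0: [2]
Peg 1: [4, 3]
Peg 2: [1]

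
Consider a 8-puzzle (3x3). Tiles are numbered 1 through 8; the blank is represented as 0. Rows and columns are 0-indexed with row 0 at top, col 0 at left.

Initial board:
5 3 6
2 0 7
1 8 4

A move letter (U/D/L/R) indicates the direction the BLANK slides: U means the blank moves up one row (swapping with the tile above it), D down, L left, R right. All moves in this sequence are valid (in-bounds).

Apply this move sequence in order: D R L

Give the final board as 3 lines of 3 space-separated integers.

Answer: 5 3 6
2 8 7
1 0 4

Derivation:
After move 1 (D):
5 3 6
2 8 7
1 0 4

After move 2 (R):
5 3 6
2 8 7
1 4 0

After move 3 (L):
5 3 6
2 8 7
1 0 4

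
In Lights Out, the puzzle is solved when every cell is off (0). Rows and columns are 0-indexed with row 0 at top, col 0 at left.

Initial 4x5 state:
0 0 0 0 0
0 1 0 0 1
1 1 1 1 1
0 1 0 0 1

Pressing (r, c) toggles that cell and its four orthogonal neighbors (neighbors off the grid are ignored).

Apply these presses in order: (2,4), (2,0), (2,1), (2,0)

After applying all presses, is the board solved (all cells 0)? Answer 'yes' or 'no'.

After press 1 at (2,4):
0 0 0 0 0
0 1 0 0 0
1 1 1 0 0
0 1 0 0 0

After press 2 at (2,0):
0 0 0 0 0
1 1 0 0 0
0 0 1 0 0
1 1 0 0 0

After press 3 at (2,1):
0 0 0 0 0
1 0 0 0 0
1 1 0 0 0
1 0 0 0 0

After press 4 at (2,0):
0 0 0 0 0
0 0 0 0 0
0 0 0 0 0
0 0 0 0 0

Lights still on: 0

Answer: yes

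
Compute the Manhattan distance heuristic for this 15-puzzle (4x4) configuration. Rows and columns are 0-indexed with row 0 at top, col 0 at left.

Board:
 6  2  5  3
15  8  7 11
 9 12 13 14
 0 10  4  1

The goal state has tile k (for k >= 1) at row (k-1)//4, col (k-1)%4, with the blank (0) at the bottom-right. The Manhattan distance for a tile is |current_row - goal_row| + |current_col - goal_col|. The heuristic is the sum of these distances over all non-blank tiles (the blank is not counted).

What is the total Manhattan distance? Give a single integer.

Answer: 33

Derivation:
Tile 6: (0,0)->(1,1) = 2
Tile 2: (0,1)->(0,1) = 0
Tile 5: (0,2)->(1,0) = 3
Tile 3: (0,3)->(0,2) = 1
Tile 15: (1,0)->(3,2) = 4
Tile 8: (1,1)->(1,3) = 2
Tile 7: (1,2)->(1,2) = 0
Tile 11: (1,3)->(2,2) = 2
Tile 9: (2,0)->(2,0) = 0
Tile 12: (2,1)->(2,3) = 2
Tile 13: (2,2)->(3,0) = 3
Tile 14: (2,3)->(3,1) = 3
Tile 10: (3,1)->(2,1) = 1
Tile 4: (3,2)->(0,3) = 4
Tile 1: (3,3)->(0,0) = 6
Sum: 2 + 0 + 3 + 1 + 4 + 2 + 0 + 2 + 0 + 2 + 3 + 3 + 1 + 4 + 6 = 33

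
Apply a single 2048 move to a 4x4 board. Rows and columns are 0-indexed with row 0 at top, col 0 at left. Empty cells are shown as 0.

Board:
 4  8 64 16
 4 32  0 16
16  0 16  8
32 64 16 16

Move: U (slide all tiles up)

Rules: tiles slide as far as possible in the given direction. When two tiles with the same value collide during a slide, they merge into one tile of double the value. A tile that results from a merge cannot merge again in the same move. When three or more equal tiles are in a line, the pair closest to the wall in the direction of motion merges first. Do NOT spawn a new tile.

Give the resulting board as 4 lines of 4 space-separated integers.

Answer:  8  8 64 32
16 32 32  8
32 64  0 16
 0  0  0  0

Derivation:
Slide up:
col 0: [4, 4, 16, 32] -> [8, 16, 32, 0]
col 1: [8, 32, 0, 64] -> [8, 32, 64, 0]
col 2: [64, 0, 16, 16] -> [64, 32, 0, 0]
col 3: [16, 16, 8, 16] -> [32, 8, 16, 0]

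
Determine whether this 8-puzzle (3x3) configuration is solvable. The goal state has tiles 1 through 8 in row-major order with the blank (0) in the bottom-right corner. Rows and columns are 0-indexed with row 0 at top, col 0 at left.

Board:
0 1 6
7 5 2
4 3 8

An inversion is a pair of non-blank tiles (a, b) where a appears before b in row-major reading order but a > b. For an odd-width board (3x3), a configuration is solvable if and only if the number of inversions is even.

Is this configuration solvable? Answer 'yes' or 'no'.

Inversions (pairs i<j in row-major order where tile[i] > tile[j] > 0): 12
12 is even, so the puzzle is solvable.

Answer: yes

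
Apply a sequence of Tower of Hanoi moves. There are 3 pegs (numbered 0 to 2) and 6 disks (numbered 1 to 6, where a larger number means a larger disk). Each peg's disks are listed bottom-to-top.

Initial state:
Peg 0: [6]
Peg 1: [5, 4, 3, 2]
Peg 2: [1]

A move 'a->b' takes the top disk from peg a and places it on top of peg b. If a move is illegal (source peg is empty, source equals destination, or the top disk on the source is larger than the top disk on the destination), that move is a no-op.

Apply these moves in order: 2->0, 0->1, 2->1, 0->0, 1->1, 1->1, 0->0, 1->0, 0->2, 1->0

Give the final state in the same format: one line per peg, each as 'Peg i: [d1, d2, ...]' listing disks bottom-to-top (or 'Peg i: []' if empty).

After move 1 (2->0):
Peg 0: [6, 1]
Peg 1: [5, 4, 3, 2]
Peg 2: []

After move 2 (0->1):
Peg 0: [6]
Peg 1: [5, 4, 3, 2, 1]
Peg 2: []

After move 3 (2->1):
Peg 0: [6]
Peg 1: [5, 4, 3, 2, 1]
Peg 2: []

After move 4 (0->0):
Peg 0: [6]
Peg 1: [5, 4, 3, 2, 1]
Peg 2: []

After move 5 (1->1):
Peg 0: [6]
Peg 1: [5, 4, 3, 2, 1]
Peg 2: []

After move 6 (1->1):
Peg 0: [6]
Peg 1: [5, 4, 3, 2, 1]
Peg 2: []

After move 7 (0->0):
Peg 0: [6]
Peg 1: [5, 4, 3, 2, 1]
Peg 2: []

After move 8 (1->0):
Peg 0: [6, 1]
Peg 1: [5, 4, 3, 2]
Peg 2: []

After move 9 (0->2):
Peg 0: [6]
Peg 1: [5, 4, 3, 2]
Peg 2: [1]

After move 10 (1->0):
Peg 0: [6, 2]
Peg 1: [5, 4, 3]
Peg 2: [1]

Answer: Peg 0: [6, 2]
Peg 1: [5, 4, 3]
Peg 2: [1]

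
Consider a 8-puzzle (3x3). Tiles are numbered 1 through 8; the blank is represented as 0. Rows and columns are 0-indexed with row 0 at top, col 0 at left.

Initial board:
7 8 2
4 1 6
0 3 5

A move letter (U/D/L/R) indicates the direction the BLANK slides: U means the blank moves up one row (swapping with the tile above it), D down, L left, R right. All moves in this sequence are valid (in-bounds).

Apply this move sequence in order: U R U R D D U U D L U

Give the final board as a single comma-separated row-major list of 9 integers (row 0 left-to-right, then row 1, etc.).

After move 1 (U):
7 8 2
0 1 6
4 3 5

After move 2 (R):
7 8 2
1 0 6
4 3 5

After move 3 (U):
7 0 2
1 8 6
4 3 5

After move 4 (R):
7 2 0
1 8 6
4 3 5

After move 5 (D):
7 2 6
1 8 0
4 3 5

After move 6 (D):
7 2 6
1 8 5
4 3 0

After move 7 (U):
7 2 6
1 8 0
4 3 5

After move 8 (U):
7 2 0
1 8 6
4 3 5

After move 9 (D):
7 2 6
1 8 0
4 3 5

After move 10 (L):
7 2 6
1 0 8
4 3 5

After move 11 (U):
7 0 6
1 2 8
4 3 5

Answer: 7, 0, 6, 1, 2, 8, 4, 3, 5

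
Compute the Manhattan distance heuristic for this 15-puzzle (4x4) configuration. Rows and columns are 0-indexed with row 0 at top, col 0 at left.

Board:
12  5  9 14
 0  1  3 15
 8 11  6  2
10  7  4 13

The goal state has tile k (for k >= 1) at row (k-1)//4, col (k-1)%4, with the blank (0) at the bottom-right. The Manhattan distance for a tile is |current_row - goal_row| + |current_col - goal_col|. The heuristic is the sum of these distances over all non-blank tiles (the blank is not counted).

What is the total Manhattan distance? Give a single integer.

Tile 12: at (0,0), goal (2,3), distance |0-2|+|0-3| = 5
Tile 5: at (0,1), goal (1,0), distance |0-1|+|1-0| = 2
Tile 9: at (0,2), goal (2,0), distance |0-2|+|2-0| = 4
Tile 14: at (0,3), goal (3,1), distance |0-3|+|3-1| = 5
Tile 1: at (1,1), goal (0,0), distance |1-0|+|1-0| = 2
Tile 3: at (1,2), goal (0,2), distance |1-0|+|2-2| = 1
Tile 15: at (1,3), goal (3,2), distance |1-3|+|3-2| = 3
Tile 8: at (2,0), goal (1,3), distance |2-1|+|0-3| = 4
Tile 11: at (2,1), goal (2,2), distance |2-2|+|1-2| = 1
Tile 6: at (2,2), goal (1,1), distance |2-1|+|2-1| = 2
Tile 2: at (2,3), goal (0,1), distance |2-0|+|3-1| = 4
Tile 10: at (3,0), goal (2,1), distance |3-2|+|0-1| = 2
Tile 7: at (3,1), goal (1,2), distance |3-1|+|1-2| = 3
Tile 4: at (3,2), goal (0,3), distance |3-0|+|2-3| = 4
Tile 13: at (3,3), goal (3,0), distance |3-3|+|3-0| = 3
Sum: 5 + 2 + 4 + 5 + 2 + 1 + 3 + 4 + 1 + 2 + 4 + 2 + 3 + 4 + 3 = 45

Answer: 45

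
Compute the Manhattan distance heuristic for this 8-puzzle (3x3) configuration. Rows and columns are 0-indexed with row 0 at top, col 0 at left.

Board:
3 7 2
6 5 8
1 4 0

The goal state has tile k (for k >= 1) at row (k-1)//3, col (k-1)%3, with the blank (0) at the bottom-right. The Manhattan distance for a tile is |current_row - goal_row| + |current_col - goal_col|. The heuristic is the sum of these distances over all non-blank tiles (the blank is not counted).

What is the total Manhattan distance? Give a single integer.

Tile 3: at (0,0), goal (0,2), distance |0-0|+|0-2| = 2
Tile 7: at (0,1), goal (2,0), distance |0-2|+|1-0| = 3
Tile 2: at (0,2), goal (0,1), distance |0-0|+|2-1| = 1
Tile 6: at (1,0), goal (1,2), distance |1-1|+|0-2| = 2
Tile 5: at (1,1), goal (1,1), distance |1-1|+|1-1| = 0
Tile 8: at (1,2), goal (2,1), distance |1-2|+|2-1| = 2
Tile 1: at (2,0), goal (0,0), distance |2-0|+|0-0| = 2
Tile 4: at (2,1), goal (1,0), distance |2-1|+|1-0| = 2
Sum: 2 + 3 + 1 + 2 + 0 + 2 + 2 + 2 = 14

Answer: 14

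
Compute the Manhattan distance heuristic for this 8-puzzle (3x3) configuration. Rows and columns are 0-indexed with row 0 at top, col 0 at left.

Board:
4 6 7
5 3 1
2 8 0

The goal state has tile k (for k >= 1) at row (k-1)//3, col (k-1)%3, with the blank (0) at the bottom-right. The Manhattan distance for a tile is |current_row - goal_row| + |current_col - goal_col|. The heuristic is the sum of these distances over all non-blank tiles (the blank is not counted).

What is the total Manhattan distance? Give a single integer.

Tile 4: at (0,0), goal (1,0), distance |0-1|+|0-0| = 1
Tile 6: at (0,1), goal (1,2), distance |0-1|+|1-2| = 2
Tile 7: at (0,2), goal (2,0), distance |0-2|+|2-0| = 4
Tile 5: at (1,0), goal (1,1), distance |1-1|+|0-1| = 1
Tile 3: at (1,1), goal (0,2), distance |1-0|+|1-2| = 2
Tile 1: at (1,2), goal (0,0), distance |1-0|+|2-0| = 3
Tile 2: at (2,0), goal (0,1), distance |2-0|+|0-1| = 3
Tile 8: at (2,1), goal (2,1), distance |2-2|+|1-1| = 0
Sum: 1 + 2 + 4 + 1 + 2 + 3 + 3 + 0 = 16

Answer: 16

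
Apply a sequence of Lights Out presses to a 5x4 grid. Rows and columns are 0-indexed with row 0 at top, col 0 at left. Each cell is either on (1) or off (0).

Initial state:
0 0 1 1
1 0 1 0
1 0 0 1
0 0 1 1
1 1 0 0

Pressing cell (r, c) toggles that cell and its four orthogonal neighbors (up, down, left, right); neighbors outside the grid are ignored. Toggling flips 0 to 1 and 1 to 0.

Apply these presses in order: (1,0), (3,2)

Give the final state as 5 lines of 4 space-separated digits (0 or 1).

After press 1 at (1,0):
1 0 1 1
0 1 1 0
0 0 0 1
0 0 1 1
1 1 0 0

After press 2 at (3,2):
1 0 1 1
0 1 1 0
0 0 1 1
0 1 0 0
1 1 1 0

Answer: 1 0 1 1
0 1 1 0
0 0 1 1
0 1 0 0
1 1 1 0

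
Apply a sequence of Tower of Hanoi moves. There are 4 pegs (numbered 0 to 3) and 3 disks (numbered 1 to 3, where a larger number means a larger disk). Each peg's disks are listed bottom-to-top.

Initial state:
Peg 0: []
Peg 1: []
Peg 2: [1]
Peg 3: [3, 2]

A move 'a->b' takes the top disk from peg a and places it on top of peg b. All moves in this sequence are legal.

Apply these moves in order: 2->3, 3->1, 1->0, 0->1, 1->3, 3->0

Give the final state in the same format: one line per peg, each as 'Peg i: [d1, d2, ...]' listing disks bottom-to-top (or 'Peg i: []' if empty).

Answer: Peg 0: [1]
Peg 1: []
Peg 2: []
Peg 3: [3, 2]

Derivation:
After move 1 (2->3):
Peg 0: []
Peg 1: []
Peg 2: []
Peg 3: [3, 2, 1]

After move 2 (3->1):
Peg 0: []
Peg 1: [1]
Peg 2: []
Peg 3: [3, 2]

After move 3 (1->0):
Peg 0: [1]
Peg 1: []
Peg 2: []
Peg 3: [3, 2]

After move 4 (0->1):
Peg 0: []
Peg 1: [1]
Peg 2: []
Peg 3: [3, 2]

After move 5 (1->3):
Peg 0: []
Peg 1: []
Peg 2: []
Peg 3: [3, 2, 1]

After move 6 (3->0):
Peg 0: [1]
Peg 1: []
Peg 2: []
Peg 3: [3, 2]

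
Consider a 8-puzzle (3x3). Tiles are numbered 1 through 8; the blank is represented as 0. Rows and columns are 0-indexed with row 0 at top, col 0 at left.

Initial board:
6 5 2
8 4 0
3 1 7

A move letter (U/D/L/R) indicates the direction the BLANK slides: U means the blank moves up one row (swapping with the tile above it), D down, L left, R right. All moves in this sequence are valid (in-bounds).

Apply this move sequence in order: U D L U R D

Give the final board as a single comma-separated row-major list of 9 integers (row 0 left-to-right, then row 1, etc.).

Answer: 6, 2, 4, 8, 5, 0, 3, 1, 7

Derivation:
After move 1 (U):
6 5 0
8 4 2
3 1 7

After move 2 (D):
6 5 2
8 4 0
3 1 7

After move 3 (L):
6 5 2
8 0 4
3 1 7

After move 4 (U):
6 0 2
8 5 4
3 1 7

After move 5 (R):
6 2 0
8 5 4
3 1 7

After move 6 (D):
6 2 4
8 5 0
3 1 7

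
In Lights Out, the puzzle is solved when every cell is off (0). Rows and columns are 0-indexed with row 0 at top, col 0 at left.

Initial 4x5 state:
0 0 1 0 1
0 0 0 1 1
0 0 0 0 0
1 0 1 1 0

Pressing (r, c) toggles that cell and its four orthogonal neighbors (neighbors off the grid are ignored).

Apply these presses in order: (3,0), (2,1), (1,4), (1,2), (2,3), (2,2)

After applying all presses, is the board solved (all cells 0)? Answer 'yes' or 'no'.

Answer: yes

Derivation:
After press 1 at (3,0):
0 0 1 0 1
0 0 0 1 1
1 0 0 0 0
0 1 1 1 0

After press 2 at (2,1):
0 0 1 0 1
0 1 0 1 1
0 1 1 0 0
0 0 1 1 0

After press 3 at (1,4):
0 0 1 0 0
0 1 0 0 0
0 1 1 0 1
0 0 1 1 0

After press 4 at (1,2):
0 0 0 0 0
0 0 1 1 0
0 1 0 0 1
0 0 1 1 0

After press 5 at (2,3):
0 0 0 0 0
0 0 1 0 0
0 1 1 1 0
0 0 1 0 0

After press 6 at (2,2):
0 0 0 0 0
0 0 0 0 0
0 0 0 0 0
0 0 0 0 0

Lights still on: 0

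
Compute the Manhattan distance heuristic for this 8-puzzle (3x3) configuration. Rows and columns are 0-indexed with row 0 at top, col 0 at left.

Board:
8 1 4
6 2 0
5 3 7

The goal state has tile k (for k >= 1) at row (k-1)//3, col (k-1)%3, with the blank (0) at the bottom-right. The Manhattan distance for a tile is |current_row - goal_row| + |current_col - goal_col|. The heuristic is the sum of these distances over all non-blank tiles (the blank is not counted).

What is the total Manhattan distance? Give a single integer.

Tile 8: (0,0)->(2,1) = 3
Tile 1: (0,1)->(0,0) = 1
Tile 4: (0,2)->(1,0) = 3
Tile 6: (1,0)->(1,2) = 2
Tile 2: (1,1)->(0,1) = 1
Tile 5: (2,0)->(1,1) = 2
Tile 3: (2,1)->(0,2) = 3
Tile 7: (2,2)->(2,0) = 2
Sum: 3 + 1 + 3 + 2 + 1 + 2 + 3 + 2 = 17

Answer: 17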